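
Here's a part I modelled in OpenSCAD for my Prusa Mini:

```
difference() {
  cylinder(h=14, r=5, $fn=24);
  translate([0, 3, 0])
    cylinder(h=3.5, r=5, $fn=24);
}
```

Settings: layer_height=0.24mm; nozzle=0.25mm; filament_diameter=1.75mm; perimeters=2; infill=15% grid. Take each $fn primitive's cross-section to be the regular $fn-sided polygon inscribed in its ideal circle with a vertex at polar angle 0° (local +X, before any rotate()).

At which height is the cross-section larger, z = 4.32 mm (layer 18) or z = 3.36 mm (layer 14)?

Layer 18 (z = 4.32): the r=5 cylinder gives a regular 24-gon of circumradius 5 (constant along its height) (area = (24/2)·5.000²·sin(360°/24) = 77.65 mm²); the cylinder at (0, 3) is not intersected at this z (z outside [0, 3.5]); Subtracting the remaining from the first: none of the subtracted shapes is present at this height, so the r=5 cylinder is unchanged — area = 77.65 mm². So its area = 77.65 mm². Layer 14 (z = 3.36): the r=5 cylinder gives a regular 24-gon of circumradius 5 (constant along its height) (area = (24/2)·5.000²·sin(360°/24) = 77.65 mm²); the r=5 cylinder at (0, 3) gives a regular 24-gon of circumradius 5 (constant along its height) (area = (24/2)·5.000²·sin(360°/24) = 77.65 mm²); After the difference (first − rest): starting from the r=5 cylinder (77.65 mm²), the r=5 cylinder at (0, 3) partially overlaps it — only the 48.26 mm² overlap (of its 77.65 mm²) is removed, clipping the outline — area = 29.38 mm². So its area = 29.38 mm². Layer 18 is larger (77.65 vs 29.38 mm²).

layer 18 (z = 4.32 mm)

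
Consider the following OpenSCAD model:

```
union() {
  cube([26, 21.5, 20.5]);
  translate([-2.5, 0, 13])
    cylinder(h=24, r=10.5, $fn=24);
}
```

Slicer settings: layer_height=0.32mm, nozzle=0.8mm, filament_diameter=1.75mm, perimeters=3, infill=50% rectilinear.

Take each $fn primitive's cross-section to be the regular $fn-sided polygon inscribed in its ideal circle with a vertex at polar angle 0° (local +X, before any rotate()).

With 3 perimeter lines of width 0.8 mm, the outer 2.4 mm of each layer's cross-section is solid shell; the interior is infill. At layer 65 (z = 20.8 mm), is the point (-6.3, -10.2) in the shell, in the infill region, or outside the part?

At z = 20.8 mm: the cube is not intersected at this z (z outside [0, 20.5]); the cylinder at (-2.5, 0): section is a regular 24-gon, circumradius r=10.5; Taking the union: only the r=10.5 cylinder at (-2.5, 0) is present, so the union is just that shape — 1 connected region. Overall, the cross-section is a single solid region. The nearest boundary edge runs (-7.75, -9.09)→(-5.22, -10.14); distance from the point to it = 0.47 mm. The point is not inside any of the regions above, so it lies outside the cross-section (0.47 mm from the nearest boundary).

outside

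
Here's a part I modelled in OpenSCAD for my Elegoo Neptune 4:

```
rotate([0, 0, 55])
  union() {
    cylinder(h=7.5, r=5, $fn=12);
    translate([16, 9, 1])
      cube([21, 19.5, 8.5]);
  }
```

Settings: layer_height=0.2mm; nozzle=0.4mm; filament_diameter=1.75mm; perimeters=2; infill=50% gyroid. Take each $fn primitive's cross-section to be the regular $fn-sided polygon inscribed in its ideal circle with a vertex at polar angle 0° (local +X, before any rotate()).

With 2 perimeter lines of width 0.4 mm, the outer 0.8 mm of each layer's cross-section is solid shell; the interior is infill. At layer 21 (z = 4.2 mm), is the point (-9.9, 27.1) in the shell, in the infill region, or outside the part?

shell

At z = 4.2 mm: the cylinder: section is a regular 12-gon, circumradius r=5; the cube at (16, 9) (footprint 21×19.5) is included at this height; Merging all regions: the 2 present regions are separate (no shared area or edge), so areas and boundary lengths simply add and each stays a separate island — 2 connected regions; (whole slice rotated 55° about Z — lengths, areas and connectivity unchanged). Overall, the cross-section has 2 separate islands. Undo the 55° rotation: the query point maps to (16.521, 23.654) in the un-rotated model frame. The nearest boundary edge runs (16.00, 9.00)→(16.00, 28.50); distance from the point to it = 0.52 mm. (Shell/infill is judged within the island containing the point — the largest one.) The point is inside the cross-section, 0.52 mm from the nearest boundary — within the 0.8 mm shell band (2 × 0.4).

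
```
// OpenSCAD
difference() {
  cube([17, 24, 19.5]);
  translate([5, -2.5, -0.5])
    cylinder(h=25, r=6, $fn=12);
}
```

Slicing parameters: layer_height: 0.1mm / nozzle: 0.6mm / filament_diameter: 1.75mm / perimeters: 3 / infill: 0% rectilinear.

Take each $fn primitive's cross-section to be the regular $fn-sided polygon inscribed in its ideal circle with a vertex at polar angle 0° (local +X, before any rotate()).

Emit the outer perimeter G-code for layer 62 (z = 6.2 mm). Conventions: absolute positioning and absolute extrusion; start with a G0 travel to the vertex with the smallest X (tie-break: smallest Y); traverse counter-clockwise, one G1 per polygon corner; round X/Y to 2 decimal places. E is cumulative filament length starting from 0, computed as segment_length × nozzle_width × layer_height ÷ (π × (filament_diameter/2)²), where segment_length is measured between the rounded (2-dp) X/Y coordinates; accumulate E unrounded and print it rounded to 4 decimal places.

G0 X0.00 Y0.70 Z6.20
G1 X2.00 Y2.70 E0.0706
G1 X5.00 Y3.50 E0.1480
G1 X8.00 Y2.70 E0.2255
G1 X10.20 Y0.50 E0.3031
G1 X10.33 Y0.00 E0.3160
G1 X17.00 Y0.00 E0.4823
G1 X17.00 Y24.00 E1.0810
G1 X0.00 Y24.00 E1.5051
G1 X0.00 Y0.70 E2.0863

At z = 6.2 mm: the 17×24 cube contributes its full rectangle; the cylinder at (5, -2.5): section is a regular 12-gon, circumradius r=6; Taking the first minus the rest: starting from the 17×24 cube, the r=6 cylinder at (5, -2.5) partially overlaps it — only the 25.52 mm² overlap (of its 108.00 mm²) is removed, clipping the outline — 1 connected region. The outline is a single polygon with 9 vertices. Extrusion per mm of travel: 0.6 × 0.1 / (π × 0.875²) = 0.024945. Accumulating E over each segment gives final E = 2.0863.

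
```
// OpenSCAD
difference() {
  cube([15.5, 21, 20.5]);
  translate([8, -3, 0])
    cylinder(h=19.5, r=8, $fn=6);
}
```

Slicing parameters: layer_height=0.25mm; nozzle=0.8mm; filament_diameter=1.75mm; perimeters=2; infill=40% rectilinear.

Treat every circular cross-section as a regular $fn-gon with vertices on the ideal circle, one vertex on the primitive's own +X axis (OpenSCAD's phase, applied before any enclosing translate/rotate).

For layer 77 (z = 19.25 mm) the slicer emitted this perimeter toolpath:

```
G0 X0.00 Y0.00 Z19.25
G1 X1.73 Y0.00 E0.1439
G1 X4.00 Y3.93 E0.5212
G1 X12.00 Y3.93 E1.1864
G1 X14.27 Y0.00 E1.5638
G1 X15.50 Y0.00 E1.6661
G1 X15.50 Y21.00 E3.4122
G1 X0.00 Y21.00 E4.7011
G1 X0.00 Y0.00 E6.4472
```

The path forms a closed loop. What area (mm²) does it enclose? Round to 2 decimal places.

285.14 mm²

Apply the shoelace formula to the sequence of (X, Y) vertices; enclosed area = 285.14 mm².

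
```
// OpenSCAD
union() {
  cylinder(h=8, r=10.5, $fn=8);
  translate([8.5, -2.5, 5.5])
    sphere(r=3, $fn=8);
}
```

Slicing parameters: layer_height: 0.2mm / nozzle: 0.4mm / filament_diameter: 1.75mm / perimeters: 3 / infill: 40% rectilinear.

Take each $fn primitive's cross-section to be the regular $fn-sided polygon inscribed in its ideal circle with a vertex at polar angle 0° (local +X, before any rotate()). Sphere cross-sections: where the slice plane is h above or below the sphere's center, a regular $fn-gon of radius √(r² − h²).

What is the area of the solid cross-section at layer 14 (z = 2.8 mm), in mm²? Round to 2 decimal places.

At z = 2.8 mm: the r=10.5 cylinder contributes a regular 8-gon of circumradius 10.5 (area = (8/2)·10.500²·sin(360°/8) = 311.83 mm²); the r=3 sphere at (8.5, -2.5) slices to a regular 8-gon of circumradius 1.308 (√(r²−h²) with h=2.7 from center) (area = (8/2)·1.308²·sin(360°/8) = 4.84 mm²); Taking the union: the regions partially overlap — summed areas 316.67 mm² minus the doubly-counted overlap 4.42 mm² gives 312.25 mm² — area = 312.25 mm². Overall, the cross-section is a single solid region. Net area = 312.25 mm².

312.25 mm²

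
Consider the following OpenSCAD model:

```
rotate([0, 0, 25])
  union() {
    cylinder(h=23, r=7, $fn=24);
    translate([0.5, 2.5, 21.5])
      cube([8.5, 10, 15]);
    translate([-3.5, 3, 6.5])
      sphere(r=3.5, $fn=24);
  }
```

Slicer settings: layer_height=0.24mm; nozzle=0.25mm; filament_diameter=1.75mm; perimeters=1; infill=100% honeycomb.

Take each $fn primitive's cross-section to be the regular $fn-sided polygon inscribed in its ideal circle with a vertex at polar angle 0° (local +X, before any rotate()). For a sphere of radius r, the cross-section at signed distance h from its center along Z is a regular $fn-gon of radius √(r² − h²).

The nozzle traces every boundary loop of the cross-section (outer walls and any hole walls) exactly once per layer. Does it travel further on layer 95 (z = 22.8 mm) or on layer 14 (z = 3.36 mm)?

layer 95 (z = 22.8 mm)

Layer 95 (z = 22.8): the r=7 cylinder gives a regular 24-gon of circumradius 7 (constant along its height) (perimeter = 2·24·7.000·sin(180°/24) = 43.86 mm); the cube at (0.5, 2.5) is present — its section is the full 8.5×10 rectangle (perimeter 37.00 mm); the sphere at (-3.5, 3) is not intersected at this z (|z−center|=16.300 > r=3.5); Taking the union: the regions partially overlap (shared area 18.79 mm²), so the edge portions inside another operand are dropped and the merged outline is re-measured after clipping — boundary = 62.56 mm; (rotated 25° about Z; rotation is an isometry so areas/perimeters/island counts are preserved). So its perimeter = 62.56 mm. Layer 14 (z = 3.36): the cylinder: section is a regular 24-gon, circumradius r=7 (perimeter = 2·24·7.000·sin(180°/24) = 43.86 mm); the cube at (0.5, 2.5) is absent (z outside [21.5, 36.5]); the r=3.5 sphere at (-3.5, 3) contributes a regular 24-gon of circumradius √(3.5²−3.14²) = 1.546 (perimeter = 2·24·1.546·sin(180°/24) = 9.69 mm); Taking the union: the r=3.5 sphere at (-3.5, 3) lies entirely inside the r=7 cylinder, so the union is just the r=7 cylinder — boundary = 43.86 mm; (rotated 25° about Z; rotation is an isometry so areas/perimeters/island counts are preserved). So its perimeter = 43.86 mm. Layer 95 is larger (62.56 vs 43.86 mm).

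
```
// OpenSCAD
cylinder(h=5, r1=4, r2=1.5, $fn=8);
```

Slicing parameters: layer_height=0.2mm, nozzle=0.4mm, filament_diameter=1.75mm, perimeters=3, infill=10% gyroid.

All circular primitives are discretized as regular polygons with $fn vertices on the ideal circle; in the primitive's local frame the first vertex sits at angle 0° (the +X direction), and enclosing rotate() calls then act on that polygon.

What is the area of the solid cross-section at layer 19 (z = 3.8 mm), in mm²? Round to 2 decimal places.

12.47 mm²

At z = 3.8 mm: the cone contributes a regular 8-gon of circumradius 2.100 (interpolated between r1=4 and r2=1.5 at t=0.760) (area = (8/2)·2.100²·sin(360°/8) = 12.47 mm²). Overall, the cross-section is a single solid region. Net area = 12.47 mm².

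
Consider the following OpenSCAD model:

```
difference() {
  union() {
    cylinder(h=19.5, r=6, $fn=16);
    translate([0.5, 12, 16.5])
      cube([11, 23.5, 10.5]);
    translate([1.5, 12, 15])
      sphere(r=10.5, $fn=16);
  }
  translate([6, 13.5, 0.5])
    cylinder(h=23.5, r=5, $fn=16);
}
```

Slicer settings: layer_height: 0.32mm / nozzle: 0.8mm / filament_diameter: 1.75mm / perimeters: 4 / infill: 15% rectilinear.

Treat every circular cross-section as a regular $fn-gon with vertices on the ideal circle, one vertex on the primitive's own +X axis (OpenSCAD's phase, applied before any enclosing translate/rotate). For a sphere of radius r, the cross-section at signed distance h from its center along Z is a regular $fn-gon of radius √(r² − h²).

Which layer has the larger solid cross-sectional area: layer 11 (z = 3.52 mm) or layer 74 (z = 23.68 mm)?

layer 74 (z = 23.68 mm)

Layer 11 (z = 3.52): the cylinder: section is a regular 16-gon, circumradius r=6 (area = (16/2)·6.000²·sin(360°/16) = 110.21 mm²); the cube at (0.5, 12) is absent (z outside [16.5, 27]); the sphere at (1.5, 12) is absent (|z−center|=11.480 > r=10.5); Merging all regions: only the r=6 cylinder is present, so the union is just that shape — area = 110.21 mm²; the r=5 cylinder at (6, 13.5) contributes a regular 16-gon of circumradius 5 (area = (16/2)·5.000²·sin(360°/16) = 76.54 mm²); Subtracting the remaining from the first: starting from that combined region (110.21 mm²), the r=5 cylinder at (6, 13.5) misses the remaining region (no effect) — area = 110.21 mm². So its area = 110.21 mm². Layer 74 (z = 23.68): the cylinder is not intersected at this z (z outside [0, 19.5]); the cube at (0.5, 12) (footprint 11×23.5) is included at this height (area 258.50 mm²); the r=10.5 sphere at (1.5, 12) contributes a regular 16-gon of circumradius √(10.5²−8.68²) = 5.908 (area = (16/2)·5.908²·sin(360°/16) = 106.87 mm²); Combining (union): the regions partially overlap — summed areas 365.37 mm² minus the doubly-counted overlap 32.53 mm² gives 332.84 mm² — area = 332.84 mm²; the r=5 cylinder at (6, 13.5) gives a regular 16-gon of circumradius 5 (constant along its height) (area = (16/2)·5.000²·sin(360°/16) = 76.54 mm²); Subtracting the remaining from the first: starting from the result so far (332.84 mm²), the r=5 cylinder at (6, 13.5) partially overlaps it — only the 68.03 mm² overlap (of its 76.54 mm²) is removed, clipping the outline — area = 264.82 mm². So its area = 264.82 mm². Layer 74 is larger (264.82 vs 110.21 mm²).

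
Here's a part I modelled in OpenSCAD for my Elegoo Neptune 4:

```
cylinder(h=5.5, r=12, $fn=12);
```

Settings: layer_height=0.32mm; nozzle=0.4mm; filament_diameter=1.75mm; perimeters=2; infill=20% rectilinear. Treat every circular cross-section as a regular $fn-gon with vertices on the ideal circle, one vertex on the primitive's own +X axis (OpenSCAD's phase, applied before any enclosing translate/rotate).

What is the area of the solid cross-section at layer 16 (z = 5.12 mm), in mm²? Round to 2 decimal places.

432.00 mm²

At z = 5.12 mm: the cylinder: section is a regular 12-gon, circumradius r=12 (area = (12/2)·12.000²·sin(360°/12) = 432.00 mm²). Overall, the cross-section is a single solid region. Net area = 432.00 mm².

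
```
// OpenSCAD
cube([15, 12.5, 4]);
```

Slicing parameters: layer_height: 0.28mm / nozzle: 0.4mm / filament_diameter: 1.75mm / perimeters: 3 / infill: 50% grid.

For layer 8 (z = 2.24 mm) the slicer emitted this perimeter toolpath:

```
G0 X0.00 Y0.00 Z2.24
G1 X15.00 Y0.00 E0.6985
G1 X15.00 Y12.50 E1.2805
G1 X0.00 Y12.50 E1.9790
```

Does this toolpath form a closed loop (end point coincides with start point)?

Start point (G0): (0.00, 0.00). End point (last G1): the path does not return to the start — open.

no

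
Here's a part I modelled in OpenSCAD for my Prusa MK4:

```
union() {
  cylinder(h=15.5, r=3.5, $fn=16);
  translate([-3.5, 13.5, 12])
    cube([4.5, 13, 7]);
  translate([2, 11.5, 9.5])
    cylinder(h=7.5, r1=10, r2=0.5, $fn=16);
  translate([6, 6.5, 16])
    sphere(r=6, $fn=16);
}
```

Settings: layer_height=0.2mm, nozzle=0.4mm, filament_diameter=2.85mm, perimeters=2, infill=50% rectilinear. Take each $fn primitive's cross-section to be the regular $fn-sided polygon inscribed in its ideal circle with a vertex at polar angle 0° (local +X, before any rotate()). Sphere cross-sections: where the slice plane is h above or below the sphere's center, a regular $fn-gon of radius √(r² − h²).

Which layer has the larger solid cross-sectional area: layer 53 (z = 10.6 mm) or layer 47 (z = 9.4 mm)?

Layer 53 (z = 10.6): the cylinder: section is a regular 16-gon, circumradius r=3.5 (area = (16/2)·3.500²·sin(360°/16) = 37.50 mm²); the cube at (-3.5, 13.5) is not intersected at this z (z outside [12, 19]); the cone at (2, 11.5): at t=0.147 of its height the radius interpolates to r₁+(r₂−r₁)t = 8.607, giving a regular 16-gon of that circumradius (area = (16/2)·8.607²·sin(360°/16) = 226.78 mm²); the r=6 sphere at (6, 6.5) contributes a regular 16-gon of circumradius √(6²−5.4²) = 2.615 (area = (16/2)·2.615²·sin(360°/16) = 20.94 mm²); Taking the union: the regions partially overlap — summed areas 285.22 mm² minus the doubly-counted overlap 20.15 mm² gives 265.07 mm² — area = 265.07 mm². So its area = 265.07 mm². Layer 47 (z = 9.4): the r=3.5 cylinder contributes a regular 16-gon of circumradius 3.5 (area = (16/2)·3.500²·sin(360°/16) = 37.50 mm²); the cube at (-3.5, 13.5) does not reach this height (z outside [12, 19]); the cone at (2, 11.5) is not intersected at this z (z outside [9.5, 17]); the sphere at (6, 6.5) does not reach this height (|z−center|=6.600 > r=6); Taking the union: only the r=3.5 cylinder is present, so the union is just that shape — area = 37.50 mm². So its area = 37.50 mm². Layer 53 is larger (265.07 vs 37.50 mm²).

layer 53 (z = 10.6 mm)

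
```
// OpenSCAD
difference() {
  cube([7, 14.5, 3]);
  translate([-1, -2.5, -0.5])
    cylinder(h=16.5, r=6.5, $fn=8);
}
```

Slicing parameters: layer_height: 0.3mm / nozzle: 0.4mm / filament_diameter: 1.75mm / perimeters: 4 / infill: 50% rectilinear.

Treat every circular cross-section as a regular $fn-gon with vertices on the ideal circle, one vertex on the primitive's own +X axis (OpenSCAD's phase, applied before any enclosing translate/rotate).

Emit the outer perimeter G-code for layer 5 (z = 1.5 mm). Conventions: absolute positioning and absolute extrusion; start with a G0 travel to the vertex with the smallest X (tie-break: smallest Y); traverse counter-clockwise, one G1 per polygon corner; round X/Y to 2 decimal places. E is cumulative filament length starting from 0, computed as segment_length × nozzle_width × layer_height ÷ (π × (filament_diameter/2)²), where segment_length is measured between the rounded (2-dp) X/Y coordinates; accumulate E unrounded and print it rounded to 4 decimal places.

G0 X0.00 Y3.59 Z1.50
G1 X3.60 Y2.10 E0.1944
G1 X4.46 Y0.00 E0.3076
G1 X7.00 Y0.00 E0.4343
G1 X7.00 Y14.50 E1.1577
G1 X0.00 Y14.50 E1.5070
G1 X0.00 Y3.59 E2.0513

At z = 1.5 mm: the cube is present — its section is the full 7×14.5 rectangle; the r=6.5 cylinder at (-1, -2.5) gives a regular 8-gon of circumradius 6.5 (constant along its height); Taking the first minus the rest: starting from the 7×14.5 cube, the r=6.5 cylinder at (-1, -2.5) partially overlaps it — only the 11.13 mm² overlap (of its 119.50 mm²) is removed, clipping the outline — 1 connected region. The outline is a single polygon with 6 vertices. Extrusion per mm of travel: 0.4 × 0.3 / (π × 0.875²) = 0.049890. Accumulating E over each segment gives final E = 2.0513.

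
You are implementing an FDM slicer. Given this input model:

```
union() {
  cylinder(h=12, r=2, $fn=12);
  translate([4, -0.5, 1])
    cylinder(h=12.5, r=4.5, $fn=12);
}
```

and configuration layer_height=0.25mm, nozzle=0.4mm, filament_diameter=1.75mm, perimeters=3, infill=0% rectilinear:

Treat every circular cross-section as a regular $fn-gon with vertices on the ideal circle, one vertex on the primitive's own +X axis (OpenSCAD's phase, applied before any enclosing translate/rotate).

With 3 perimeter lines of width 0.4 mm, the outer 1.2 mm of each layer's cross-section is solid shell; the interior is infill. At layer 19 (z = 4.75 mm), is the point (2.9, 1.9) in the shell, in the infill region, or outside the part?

infill

At z = 4.75 mm: the r=2 cylinder gives a regular 12-gon of circumradius 2 (constant along its height); the r=4.5 cylinder at (4, -0.5) contributes a regular 12-gon of circumradius 4.5; Taking the union: the regions partially overlap (shared area 6.85 mm²), so overlapping operands fuse into one piece — 1 connected region. Overall, the cross-section is a single solid region. The nearest boundary edge runs (1.75, 3.40)→(4.00, 4.00); distance from the point to it = 1.74 mm. The point is inside the cross-section and 1.74 mm from the nearest boundary — more than the 1.2 mm shell width (3 × 0.4), so it's in the infill interior.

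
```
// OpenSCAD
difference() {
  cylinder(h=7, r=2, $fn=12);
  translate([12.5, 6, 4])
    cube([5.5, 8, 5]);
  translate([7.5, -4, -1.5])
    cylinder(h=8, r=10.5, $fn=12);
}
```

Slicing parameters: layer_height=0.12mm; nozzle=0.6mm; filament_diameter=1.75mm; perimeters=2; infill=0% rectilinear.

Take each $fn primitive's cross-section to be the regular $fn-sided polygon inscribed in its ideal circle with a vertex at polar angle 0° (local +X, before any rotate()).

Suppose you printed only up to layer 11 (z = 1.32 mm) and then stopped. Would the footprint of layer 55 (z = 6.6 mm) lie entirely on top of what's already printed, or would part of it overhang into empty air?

part overhangs

Compare the two slices. At z = 1.32: the r=2 cylinder contributes a regular 12-gon of circumradius 2 (area = (12/2)·2.000²·sin(360°/12) = 12.00 mm²); the cube at (12.5, 6) is absent (z outside [4, 9]); the r=10.5 cylinder at (7.5, -4) contributes a regular 12-gon of circumradius 10.5 (area = (12/2)·10.500²·sin(360°/12) = 330.75 mm²); Subtracting the remaining from the first: starting from the r=2 cylinder (12.00 mm²), the r=10.5 cylinder at (7.5, -4) partially overlaps it — only the 11.92 mm² overlap (of its 330.75 mm²) is removed, clipping the outline — area = 0.08 mm². At z = 6.6: the cylinder: section is a regular 12-gon, circumradius r=2 (area = (12/2)·2.000²·sin(360°/12) = 12.00 mm²); the cube at (12.5, 6) is present — its section is the full 5.5×8 rectangle (area 44.00 mm²); the cylinder at (7.5, -4) is absent (z outside [-1.5, 6.5]); Taking the first minus the rest: starting from the r=2 cylinder (12.00 mm²), the 5.5×8 cube at (12.5, 6) misses the remaining region (no effect) — area = 12.00 mm². Checking containment: at z = 6.6 the cross-section extends beyond the z = 1.32 cross-section by about 11.92 mm².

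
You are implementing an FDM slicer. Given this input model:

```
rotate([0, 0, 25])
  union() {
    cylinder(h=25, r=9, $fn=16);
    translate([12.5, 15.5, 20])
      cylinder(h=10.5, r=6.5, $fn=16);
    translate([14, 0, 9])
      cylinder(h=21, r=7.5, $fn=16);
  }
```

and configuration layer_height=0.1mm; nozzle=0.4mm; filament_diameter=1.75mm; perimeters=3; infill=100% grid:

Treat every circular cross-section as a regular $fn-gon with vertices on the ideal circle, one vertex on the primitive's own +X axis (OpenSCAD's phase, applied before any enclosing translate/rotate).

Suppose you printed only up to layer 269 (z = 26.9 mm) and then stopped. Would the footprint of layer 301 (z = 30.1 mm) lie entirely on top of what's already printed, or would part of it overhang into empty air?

entirely on top

Compare the two slices. At z = 26.9: the cylinder is not intersected at this z (z outside [0, 25]); the cylinder at (12.5, 15.5): section is a regular 16-gon, circumradius r=6.5 (area = (16/2)·6.500²·sin(360°/16) = 129.35 mm²); the cylinder at (14, 0): section is a regular 16-gon, circumradius r=7.5 (area = (16/2)·7.500²·sin(360°/16) = 172.21 mm²); Combining (union): the 2 present regions are separate (no shared area or edge), so areas and boundary lengths simply add and each stays a separate island — area = 301.55 mm²; (rotated 25° about Z; rotation is an isometry so areas/perimeters/island counts are preserved). At z = 30.1: the cylinder is absent (z outside [0, 25]); the cylinder at (12.5, 15.5): section is a regular 16-gon, circumradius r=6.5 (area = (16/2)·6.500²·sin(360°/16) = 129.35 mm²); the cylinder at (14, 0) does not reach this height (z outside [9, 30]); Taking the union: only the r=6.5 cylinder at (12.5, 15.5) is present, so the union is just that shape — area = 129.35 mm²; (whole slice rotated 25° about Z — lengths, areas and connectivity unchanged). Checking containment: the cross-section at z = 30.1 is a subset of the cross-section at z = 26.9.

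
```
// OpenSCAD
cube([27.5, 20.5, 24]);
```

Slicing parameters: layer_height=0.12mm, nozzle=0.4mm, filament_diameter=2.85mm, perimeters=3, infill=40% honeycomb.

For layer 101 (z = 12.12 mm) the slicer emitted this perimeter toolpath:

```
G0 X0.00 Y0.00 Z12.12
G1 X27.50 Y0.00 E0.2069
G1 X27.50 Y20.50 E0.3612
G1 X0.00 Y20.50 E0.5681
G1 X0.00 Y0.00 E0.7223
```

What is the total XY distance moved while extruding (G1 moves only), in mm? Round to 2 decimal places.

Sum the Euclidean lengths of each G1 segment: total = 96.00 mm.

96.00 mm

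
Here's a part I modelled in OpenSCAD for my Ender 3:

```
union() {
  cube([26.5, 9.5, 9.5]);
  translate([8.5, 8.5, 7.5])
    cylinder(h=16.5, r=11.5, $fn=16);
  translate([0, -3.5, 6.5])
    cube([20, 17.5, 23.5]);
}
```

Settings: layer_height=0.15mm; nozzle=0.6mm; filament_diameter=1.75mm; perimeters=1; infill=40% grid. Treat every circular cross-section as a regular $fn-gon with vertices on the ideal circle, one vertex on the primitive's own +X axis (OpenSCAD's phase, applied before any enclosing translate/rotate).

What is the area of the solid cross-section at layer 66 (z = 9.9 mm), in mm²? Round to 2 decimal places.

At z = 9.9 mm: the cube is not intersected at this z (z outside [0, 9.5]); the r=11.5 cylinder at (8.5, 8.5) gives a regular 16-gon of circumradius 11.5 (constant along its height) (area = (16/2)·11.500²·sin(360°/16) = 404.88 mm²); the cube at (0, -3.5) is present — its section is the full 20×17.5 rectangle (area 350.00 mm²); Merging all regions: the regions partially overlap — summed areas 754.88 mm² minus the doubly-counted overlap 294.49 mm² gives 460.39 mm² — area = 460.39 mm². Overall, the cross-section is a single solid region. Net area = 460.39 mm².

460.39 mm²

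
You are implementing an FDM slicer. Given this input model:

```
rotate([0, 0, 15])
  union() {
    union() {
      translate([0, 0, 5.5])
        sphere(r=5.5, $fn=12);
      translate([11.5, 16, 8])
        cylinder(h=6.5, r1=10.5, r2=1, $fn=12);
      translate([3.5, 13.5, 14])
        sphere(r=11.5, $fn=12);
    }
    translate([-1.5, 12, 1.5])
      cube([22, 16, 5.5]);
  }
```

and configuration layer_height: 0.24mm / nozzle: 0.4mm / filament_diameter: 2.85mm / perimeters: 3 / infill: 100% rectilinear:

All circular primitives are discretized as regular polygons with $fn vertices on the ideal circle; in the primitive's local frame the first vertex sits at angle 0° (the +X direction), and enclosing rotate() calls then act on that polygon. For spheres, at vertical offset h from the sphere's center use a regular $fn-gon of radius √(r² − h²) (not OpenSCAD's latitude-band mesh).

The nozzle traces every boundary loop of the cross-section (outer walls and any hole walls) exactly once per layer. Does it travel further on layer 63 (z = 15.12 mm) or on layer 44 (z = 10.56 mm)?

Layer 63 (z = 15.12): the sphere does not reach this height (|z−center|=9.620 > r=5.5); the cone at (11.5, 16) does not reach this height (z outside [8, 14.5]); the r=11.5 sphere at (3.5, 13.5) contributes a regular 12-gon of circumradius √(11.5²−1.12²) = 11.445 (perimeter = 2·12·11.445·sin(180°/12) = 71.09 mm); Taking the union: only the r=11.5 sphere at (3.5, 13.5) is present, so the union is just that shape — boundary = 71.09 mm; the cube at (-1.5, 12) does not reach this height (z outside [1.5, 7]); Taking the union: only that combined region is present, so the union is just that shape — boundary = 71.09 mm; (rotated 15° about Z; rotation is an isometry so areas/perimeters/island counts are preserved). So its perimeter = 71.09 mm. Layer 44 (z = 10.56): the sphere: section is a regular 12-gon, circumradius = √(r²−h²) = √(5.5²−5.06²) = 2.156 (perimeter = 2·12·2.156·sin(180°/12) = 13.39 mm); the cone at (11.5, 16) (r1=10.5→r2=1) has section circumradius 6.758 here — a regular 12-gon (perimeter = 2·12·6.758·sin(180°/12) = 41.98 mm); the r=11.5 sphere at (3.5, 13.5) slices to a regular 12-gon of circumradius 10.973 (√(r²−h²) with h=3.44 from center) (perimeter = 2·12·10.973·sin(180°/12) = 68.16 mm); Combining (union): the regions partially overlap (shared area 89.65 mm²), so the edge portions inside another operand are dropped and the merged outline is re-measured after clipping — boundary = 88.15 mm; the cube at (-1.5, 12) does not reach this height (z outside [1.5, 7]); Merging all regions: only that combined region is present, so the union is just that shape — boundary = 88.15 mm; (whole slice rotated 15° about Z — lengths, areas and connectivity unchanged). So its perimeter = 88.15 mm. Layer 44 is larger (88.15 vs 71.09 mm).

layer 44 (z = 10.56 mm)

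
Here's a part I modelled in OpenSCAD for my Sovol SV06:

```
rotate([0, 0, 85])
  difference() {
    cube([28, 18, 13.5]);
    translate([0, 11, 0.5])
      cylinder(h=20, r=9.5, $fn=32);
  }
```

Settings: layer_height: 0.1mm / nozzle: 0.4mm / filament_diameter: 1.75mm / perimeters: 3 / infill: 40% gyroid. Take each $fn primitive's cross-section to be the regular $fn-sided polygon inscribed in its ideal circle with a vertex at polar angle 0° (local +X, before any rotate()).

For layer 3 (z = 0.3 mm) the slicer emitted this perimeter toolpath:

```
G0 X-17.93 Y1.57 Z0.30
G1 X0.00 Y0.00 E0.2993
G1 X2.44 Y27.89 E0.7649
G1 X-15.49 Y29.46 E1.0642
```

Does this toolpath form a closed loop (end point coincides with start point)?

no

Start point (G0): (-17.93, 1.57). End point (last G1): the path does not return to the start — open.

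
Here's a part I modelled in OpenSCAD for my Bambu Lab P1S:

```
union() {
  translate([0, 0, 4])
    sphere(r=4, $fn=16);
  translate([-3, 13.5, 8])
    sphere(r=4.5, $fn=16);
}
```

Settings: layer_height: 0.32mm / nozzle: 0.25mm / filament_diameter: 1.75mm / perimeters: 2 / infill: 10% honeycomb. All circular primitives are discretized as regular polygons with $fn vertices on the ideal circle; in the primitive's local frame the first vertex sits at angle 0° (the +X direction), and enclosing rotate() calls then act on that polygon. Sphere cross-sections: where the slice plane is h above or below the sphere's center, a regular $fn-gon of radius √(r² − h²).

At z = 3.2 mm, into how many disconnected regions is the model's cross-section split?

At z = 3.2 mm: the sphere: section is a regular 16-gon, circumradius = √(r²−h²) = √(4²−0.8²) = 3.919; the sphere at (-3, 13.5) is not intersected at this z (|z−center|=4.800 > r=4.5); Taking the union: only the r=4 sphere is present, so the union is just that shape — 1 connected region. The result has 1 disconnected region.

1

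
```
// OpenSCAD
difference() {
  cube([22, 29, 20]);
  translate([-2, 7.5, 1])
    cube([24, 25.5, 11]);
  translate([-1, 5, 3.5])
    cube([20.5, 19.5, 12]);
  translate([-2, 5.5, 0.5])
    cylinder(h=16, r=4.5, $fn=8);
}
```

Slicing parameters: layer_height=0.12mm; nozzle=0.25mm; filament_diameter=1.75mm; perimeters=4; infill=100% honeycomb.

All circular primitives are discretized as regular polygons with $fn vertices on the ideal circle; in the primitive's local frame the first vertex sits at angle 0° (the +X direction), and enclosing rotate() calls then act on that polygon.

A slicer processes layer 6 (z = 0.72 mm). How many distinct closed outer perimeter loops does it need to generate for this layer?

At z = 0.72 mm: the cube is present — its section is the full 22×29 rectangle; the cube at (-2, 7.5) is absent (z outside [1, 12]); the cube at (-1, 5) is absent (z outside [3.5, 15.5]); the r=4.5 cylinder at (-2, 5.5) gives a regular 8-gon of circumradius 4.5 (constant along its height); Taking the first minus the rest: starting from the 22×29 cube, the r=4.5 cylinder at (-2, 5.5) partially overlaps it — only the 12.29 mm² overlap (of its 57.28 mm²) is removed, clipping the outline — 1 connected region. The result has 1 disconnected region.

1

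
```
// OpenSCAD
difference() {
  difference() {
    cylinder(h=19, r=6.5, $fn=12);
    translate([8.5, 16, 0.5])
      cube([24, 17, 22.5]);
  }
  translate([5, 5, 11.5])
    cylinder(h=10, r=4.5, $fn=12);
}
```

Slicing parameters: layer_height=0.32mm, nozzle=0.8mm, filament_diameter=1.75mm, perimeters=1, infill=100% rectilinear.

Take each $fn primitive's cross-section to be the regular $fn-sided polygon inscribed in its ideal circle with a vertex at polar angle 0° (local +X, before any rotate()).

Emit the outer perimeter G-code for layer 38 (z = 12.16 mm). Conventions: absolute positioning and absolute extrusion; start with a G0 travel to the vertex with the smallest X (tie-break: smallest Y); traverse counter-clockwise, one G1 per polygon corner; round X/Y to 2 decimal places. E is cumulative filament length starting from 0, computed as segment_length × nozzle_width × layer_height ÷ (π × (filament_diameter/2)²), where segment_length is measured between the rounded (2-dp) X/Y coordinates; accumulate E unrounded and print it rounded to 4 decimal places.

G0 X-6.50 Y0.00 Z12.16
G1 X-5.63 Y-3.25 E0.3581
G1 X-3.25 Y-5.63 E0.7163
G1 X0.00 Y-6.50 E1.0744
G1 X3.25 Y-5.63 E1.4325
G1 X5.63 Y-3.25 E1.7907
G1 X6.50 Y0.00 E2.1488
G1 X6.27 Y0.84 E2.2415
G1 X5.00 Y0.50 E2.3814
G1 X2.75 Y1.10 E2.6293
G1 X1.10 Y2.75 E2.8776
G1 X0.50 Y5.00 E3.1255
G1 X0.84 Y6.27 E3.2654
G1 X0.00 Y6.50 E3.3581
G1 X-3.25 Y5.63 E3.7162
G1 X-5.63 Y3.25 E4.0744
G1 X-6.50 Y0.00 E4.4325

At z = 12.16 mm: the r=6.5 cylinder contributes a regular 12-gon of circumradius 6.5; the cube at (8.5, 16) (footprint 24×17) is included at this height; Taking the first minus the rest: starting from the r=6.5 cylinder, the 24×17 cube at (8.5, 16) misses the remaining region (no effect) — 1 connected region; the r=4.5 cylinder at (5, 5) contributes a regular 12-gon of circumradius 4.5; Taking the first minus the rest: starting from the result so far, the r=4.5 cylinder at (5, 5) partially overlaps it — only the 19.98 mm² overlap (of its 60.75 mm²) is removed, clipping the outline — 1 connected region. The outline is a single polygon with 16 vertices. Extrusion per mm of travel: 0.8 × 0.32 / (π × 0.875²) = 0.106432. Accumulating E over each segment gives final E = 4.4325.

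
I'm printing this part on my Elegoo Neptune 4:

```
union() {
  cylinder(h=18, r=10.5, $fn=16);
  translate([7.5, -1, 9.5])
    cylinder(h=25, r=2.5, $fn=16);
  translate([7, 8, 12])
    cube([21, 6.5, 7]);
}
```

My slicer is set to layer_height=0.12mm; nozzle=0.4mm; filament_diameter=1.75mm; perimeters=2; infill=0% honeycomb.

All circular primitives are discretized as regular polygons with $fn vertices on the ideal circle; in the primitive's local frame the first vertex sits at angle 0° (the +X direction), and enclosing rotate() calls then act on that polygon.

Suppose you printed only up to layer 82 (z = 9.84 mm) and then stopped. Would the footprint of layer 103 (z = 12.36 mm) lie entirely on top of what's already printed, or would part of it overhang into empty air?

part overhangs

Compare the two slices. At z = 9.84: the r=10.5 cylinder contributes a regular 16-gon of circumradius 10.5 (area = (16/2)·10.500²·sin(360°/16) = 337.53 mm²); the r=2.5 cylinder at (7.5, -1) contributes a regular 16-gon of circumradius 2.5 (area = (16/2)·2.500²·sin(360°/16) = 19.13 mm²); the cube at (7, 8) does not reach this height (z outside [12, 19]); Merging all regions: the r=2.5 cylinder at (7.5, -1) lies entirely inside the r=10.5 cylinder, so the union is just the r=10.5 cylinder — area = 337.53 mm². At z = 12.36: the r=10.5 cylinder contributes a regular 16-gon of circumradius 10.5 (area = (16/2)·10.500²·sin(360°/16) = 337.53 mm²); the r=2.5 cylinder at (7.5, -1) contributes a regular 16-gon of circumradius 2.5 (area = (16/2)·2.500²·sin(360°/16) = 19.13 mm²); the cube at (7, 8) is present — its section is the full 21×6.5 rectangle (area 136.50 mm²); Merging all regions: the regions partially overlap — summed areas 493.16 mm² minus the doubly-counted overlap 19.13 mm² gives 474.03 mm² — area = 474.03 mm². Checking containment: at z = 12.36 the cross-section extends beyond the z = 9.84 cross-section by about 136.50 mm².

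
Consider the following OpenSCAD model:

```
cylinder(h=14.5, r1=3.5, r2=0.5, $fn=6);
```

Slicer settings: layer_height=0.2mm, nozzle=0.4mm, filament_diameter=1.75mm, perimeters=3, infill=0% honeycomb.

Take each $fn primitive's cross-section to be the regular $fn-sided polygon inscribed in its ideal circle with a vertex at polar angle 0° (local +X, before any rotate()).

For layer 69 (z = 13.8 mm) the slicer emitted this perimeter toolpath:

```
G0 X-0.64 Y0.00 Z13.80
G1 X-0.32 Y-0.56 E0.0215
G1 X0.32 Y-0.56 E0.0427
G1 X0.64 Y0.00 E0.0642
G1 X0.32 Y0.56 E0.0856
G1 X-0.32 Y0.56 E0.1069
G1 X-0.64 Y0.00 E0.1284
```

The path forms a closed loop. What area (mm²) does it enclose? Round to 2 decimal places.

Apply the shoelace formula to the sequence of (X, Y) vertices; enclosed area = 1.08 mm².

1.08 mm²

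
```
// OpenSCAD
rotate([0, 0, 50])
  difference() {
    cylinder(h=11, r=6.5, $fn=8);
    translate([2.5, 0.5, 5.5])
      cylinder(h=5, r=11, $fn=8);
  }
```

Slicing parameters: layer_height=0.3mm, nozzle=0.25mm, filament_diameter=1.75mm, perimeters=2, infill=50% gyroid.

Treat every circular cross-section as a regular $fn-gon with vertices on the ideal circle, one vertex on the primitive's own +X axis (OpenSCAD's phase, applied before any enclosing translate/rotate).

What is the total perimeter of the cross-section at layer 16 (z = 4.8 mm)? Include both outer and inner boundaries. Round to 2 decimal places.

At z = 4.8 mm: the r=6.5 cylinder contributes a regular 8-gon of circumradius 6.5 (perimeter = 2·8·6.500·sin(180°/8) = 39.80 mm); the cylinder at (2.5, 0.5) is absent (z outside [5.5, 10.5]); After the difference (first − rest): none of the subtracted shapes is present at this height, so the r=6.5 cylinder is unchanged — boundary = 39.80 mm; (rotated 50° about Z; rotation is an isometry so areas/perimeters/island counts are preserved). Overall, the cross-section is a single solid region. Total boundary length (outer) = 39.80 mm.

39.80 mm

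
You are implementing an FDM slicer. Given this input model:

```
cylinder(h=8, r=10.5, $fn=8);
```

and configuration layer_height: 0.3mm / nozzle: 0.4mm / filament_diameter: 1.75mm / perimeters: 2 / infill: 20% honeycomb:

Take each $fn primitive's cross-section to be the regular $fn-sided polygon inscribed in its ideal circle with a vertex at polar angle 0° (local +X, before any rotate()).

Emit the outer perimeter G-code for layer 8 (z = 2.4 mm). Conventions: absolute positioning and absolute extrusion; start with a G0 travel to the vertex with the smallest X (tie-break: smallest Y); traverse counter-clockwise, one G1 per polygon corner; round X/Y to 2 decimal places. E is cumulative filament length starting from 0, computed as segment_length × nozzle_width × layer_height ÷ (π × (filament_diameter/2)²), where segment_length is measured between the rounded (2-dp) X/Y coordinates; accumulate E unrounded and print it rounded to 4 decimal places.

At z = 2.4 mm: the r=10.5 cylinder contributes a regular 8-gon of circumradius 10.5. The outline is a single polygon with 8 vertices. Extrusion per mm of travel: 0.4 × 0.3 / (π × 0.875²) = 0.049890. Accumulating E over each segment gives final E = 3.2065.

G0 X-10.50 Y0.00 Z2.40
G1 X-7.42 Y-7.42 E0.4008
G1 X0.00 Y-10.50 E0.8016
G1 X7.42 Y-7.42 E1.2024
G1 X10.50 Y0.00 E1.6032
G1 X7.42 Y7.42 E2.0041
G1 X0.00 Y10.50 E2.4049
G1 X-7.42 Y7.42 E2.8057
G1 X-10.50 Y0.00 E3.2065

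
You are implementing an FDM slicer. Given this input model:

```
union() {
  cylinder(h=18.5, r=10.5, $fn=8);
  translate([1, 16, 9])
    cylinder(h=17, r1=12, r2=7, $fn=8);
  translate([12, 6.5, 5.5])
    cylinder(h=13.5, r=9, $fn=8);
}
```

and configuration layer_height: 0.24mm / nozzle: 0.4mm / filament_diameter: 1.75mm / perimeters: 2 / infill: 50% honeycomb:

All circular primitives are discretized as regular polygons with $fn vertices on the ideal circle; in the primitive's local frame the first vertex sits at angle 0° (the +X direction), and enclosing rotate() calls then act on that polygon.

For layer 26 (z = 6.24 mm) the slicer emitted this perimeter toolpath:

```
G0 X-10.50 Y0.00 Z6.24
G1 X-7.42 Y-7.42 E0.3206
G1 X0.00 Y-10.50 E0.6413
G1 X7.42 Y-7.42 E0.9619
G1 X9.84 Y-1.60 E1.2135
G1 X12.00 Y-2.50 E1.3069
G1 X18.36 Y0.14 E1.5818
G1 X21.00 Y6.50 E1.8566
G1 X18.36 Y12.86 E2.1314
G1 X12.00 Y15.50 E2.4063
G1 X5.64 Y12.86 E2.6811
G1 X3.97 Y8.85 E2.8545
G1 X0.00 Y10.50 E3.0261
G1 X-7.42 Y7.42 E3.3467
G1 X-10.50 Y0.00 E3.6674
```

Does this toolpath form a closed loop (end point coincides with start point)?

Start point (G0): (-10.50, 0.00). End point (last G1): the path returns to the start — closed.

yes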